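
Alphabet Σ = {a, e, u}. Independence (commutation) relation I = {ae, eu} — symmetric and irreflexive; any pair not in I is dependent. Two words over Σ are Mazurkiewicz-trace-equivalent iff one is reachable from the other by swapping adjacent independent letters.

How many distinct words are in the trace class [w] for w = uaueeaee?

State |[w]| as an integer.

#0=u has no predecessor
#1=a depends on [0:u]
#2=u depends on [1:a]
#3=e has no predecessor
#4=e depends on [3:e]
#5=a depends on [2:u]
#6=e depends on [4:e]
#7=e depends on [6:e]
sources: [0:u, 3:e]
N(rest) = Σ N(rest − s) over sources s of rest; N(one piece) = 1:
  size 1 → [5]=1  [7]=1
  size 2 → [2,5]=1  [5,7]=2  [6,7]=1
  size 3 → [1,2,5]=1  [2,5,7]=3  [4,6,7]=1  [5,6,7]=3
  size 4 → [0,1,2,5]=1  [1,2,5,7]=4  [2,5,6,7]=6  [3,4,6,7]=1  [4,5,6,7]=4
  size 5 → [0,1,2,5,7]=5  [1,2,5,6,7]=10  [2,4,5,6,7]=10  [3,4,5,6,7]=5
  size 6 → [0,1,2,5,6,7]=15  [1,2,4,5,6,7]=20  [2,3,4,5,6,7]=15
  first=0(u) contributes 35
  first=3(e) contributes 35
|[w]| = 70

70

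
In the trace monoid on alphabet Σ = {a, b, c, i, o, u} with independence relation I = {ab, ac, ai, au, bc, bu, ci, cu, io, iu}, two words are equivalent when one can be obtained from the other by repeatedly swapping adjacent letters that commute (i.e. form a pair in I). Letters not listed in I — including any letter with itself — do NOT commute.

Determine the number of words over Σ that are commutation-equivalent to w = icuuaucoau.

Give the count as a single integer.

0(i) covers ∅
1(c) covers ∅
2(u) covers ∅
3(u) covers 2:u
4(a) covers ∅
5(u) covers 3:u
6(c) covers 1:c
7(o) covers 4:a, 5:u, 6:c
8(a) covers 7:o
9(u) covers 7:o
floor of heap: 0:i, 1:c, 2:u, 4:a
completions by unplaced set U, small U first (add the entries for U minus each lowest piece of U):
  |U|=1: {0}:1  {8}:1  {9}:1
  |U|=2: {0,8}:2  {0,9}:2  {8,9}:2
  |U|=3: {0,8,9}:6  {7,8,9}:2
  |U|=4: {0,7,8,9}:8  {4,7,8,9}:2  {5,7,8,9}:2  {6,7,8,9}:2
  |U|=5: {0,4,7,8,9}:10  {0,5,7,8,9}:10  {0,6,7,8,9}:10  {1,6,7,8,9}:2  {3,5,7,8,9}:2  {4,5,7,8,9}:4  {4,6,7,8,9}:4  {5,6,7,8,9}:4
  |U|=6: {0,1,6,7,8,9}:12  {0,3,5,7,8,9}:12  {0,4,5,7,8,9}:24  {0,4,6,7,8,9}:24  {0,5,6,7,8,9}:24  {1,4,6,7,8,9}:6  {1,5,6,7,8,9}:6  {2,3,5,7,8,9}:2  {3,4,5,7,8,9}:6  {3,5,6,7,8,9}:6  {4,5,6,7,8,9}:12
  |U|=7: {0,1,4,6,7,8,9}:42  {0,1,5,6,7,8,9}:42  {0,2,3,5,7,8,9}:14  {0,3,4,5,7,8,9}:42  {0,3,5,6,7,8,9}:42  {0,4,5,6,7,8,9}:84  {1,3,5,6,7,8,9}:12  {1,4,5,6,7,8,9}:24  {2,3,4,5,7,8,9}:8  {2,3,5,6,7,8,9}:8  {3,4,5,6,7,8,9}:24
  |U|=8: {0,1,3,5,6,7,8,9}:96  {0,1,4,5,6,7,8,9}:192  {0,2,3,4,5,7,8,9}:64  {0,2,3,5,6,7,8,9}:64  {0,3,4,5,6,7,8,9}:192  {1,2,3,5,6,7,8,9}:20  {1,3,4,5,6,7,8,9}:60  {2,3,4,5,6,7,8,9}:40
  start at 0(i): 120
  start at 1(c): 360
  start at 2(u): 540
  start at 4(a): 180
sum over floor = 1200

1200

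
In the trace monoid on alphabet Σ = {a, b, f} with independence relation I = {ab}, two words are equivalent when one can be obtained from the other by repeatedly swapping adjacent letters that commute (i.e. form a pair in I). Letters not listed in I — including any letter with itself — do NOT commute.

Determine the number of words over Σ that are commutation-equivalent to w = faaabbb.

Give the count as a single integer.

20

#0=f has no predecessor
#1=a depends on [0:f]
#2=a depends on [1:a]
#3=a depends on [2:a]
#4=b depends on [0:f]
#5=b depends on [4:b]
#6=b depends on [5:b]
sources: [0:f]
N(rest) = Σ N(rest − s) over sources s of rest; N(one piece) = 1:
  size 1 → [3]=1  [6]=1
  size 2 → [2,3]=1  [3,6]=2  [5,6]=1
  size 3 → [1,2,3]=1  [2,3,6]=3  [3,5,6]=3  [4,5,6]=1
  size 4 → [1,2,3,6]=4  [2,3,5,6]=6  [3,4,5,6]=4
  size 5 → [1,2,3,5,6]=10  [2,3,4,5,6]=10
  first=0(f) contributes 20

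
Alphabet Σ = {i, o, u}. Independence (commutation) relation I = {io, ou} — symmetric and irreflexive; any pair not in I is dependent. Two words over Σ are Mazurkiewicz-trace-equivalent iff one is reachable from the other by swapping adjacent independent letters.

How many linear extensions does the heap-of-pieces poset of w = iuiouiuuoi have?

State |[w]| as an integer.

45

drop 0:i onto floor
drop 1:u onto {0:i}
drop 2:i onto {1:u}
drop 3:o onto floor
drop 4:u onto {2:i}
drop 5:i onto {4:u}
drop 6:u onto {5:i}
drop 7:u onto {6:u}
drop 8:o onto {3:o}
drop 9:i onto {7:u}
ground layer = {0:i, 3:o}
drop-orders for the pieces not yet dropped (sum over which currently-grounded one goes next):
  1 to go: {8} 1  {9} 1
  2 to go: {3,8} 1  {7,9} 1  {8,9} 2
  3 to go: {3,8,9} 3  {6,7,9} 1  {7,8,9} 3
  4 to go: {3,7,8,9} 6  {5,6,7,9} 1  {6,7,8,9} 4
  5 to go: {3,6,7,8,9} 10  {4,5,6,7,9} 1  {5,6,7,8,9} 5
  6 to go: {2,4,5,6,7,9} 1  {3,5,6,7,8,9} 15  {4,5,6,7,8,9} 6
  7 to go: {1,2,4,5,6,7,9} 1  {2,4,5,6,7,8,9} 7  {3,4,5,6,7,8,9} 21
  8 to go: {0,1,2,4,5,6,7,9} 1  {1,2,4,5,6,7,8,9} 8  {2,3,4,5,6,7,8,9} 28
  if 0:i drops first: 36 orders
  if 3:o drops first: 9 orders
heap linearizations: 45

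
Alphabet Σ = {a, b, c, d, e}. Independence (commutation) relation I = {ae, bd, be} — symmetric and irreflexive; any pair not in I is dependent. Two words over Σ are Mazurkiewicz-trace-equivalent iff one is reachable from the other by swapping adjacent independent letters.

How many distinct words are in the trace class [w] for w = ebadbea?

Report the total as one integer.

17

#0=e has no predecessor
#1=b has no predecessor
#2=a depends on [1:b]
#3=d depends on [0:e, 2:a]
#4=b depends on [2:a]
#5=e depends on [3:d]
#6=a depends on [3:d, 4:b]
sources: [0:e, 1:b]
N(rest) = Σ N(rest − s) over sources s of rest; N(one piece) = 1:
  size 1 → [5]=1  [6]=1
  size 2 → [4,6]=1  [5,6]=2
  size 3 → [3,5,6]=2  [4,5,6]=3
  size 4 → [0,3,5,6]=2  [3,4,5,6]=5
  size 5 → [0,3,4,5,6]=7  [2,3,4,5,6]=5
  first=0(e) contributes 5
  first=1(b) contributes 12
|[w]| = 17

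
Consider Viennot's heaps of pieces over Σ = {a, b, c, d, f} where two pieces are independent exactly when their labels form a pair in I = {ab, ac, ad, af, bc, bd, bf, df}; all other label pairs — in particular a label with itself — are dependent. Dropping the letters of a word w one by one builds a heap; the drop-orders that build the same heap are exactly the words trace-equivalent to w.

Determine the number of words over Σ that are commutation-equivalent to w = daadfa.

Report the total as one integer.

0(d) covers ∅
1(a) covers ∅
2(a) covers 1:a
3(d) covers 0:d
4(f) covers ∅
5(a) covers 2:a
floor of heap: 0:d, 1:a, 4:f
completions by unplaced set U, small U first (add the entries for U minus each lowest piece of U):
  |U|=1: {3}:1  {4}:1  {5}:1
  |U|=2: {0,3}:1  {2,5}:1  {3,4}:2  {3,5}:2  {4,5}:2
  |U|=3: {0,3,4}:3  {0,3,5}:3  {1,2,5}:1  {2,3,5}:3  {2,4,5}:3  {3,4,5}:6
  |U|=4: {0,2,3,5}:6  {0,3,4,5}:12  {1,2,3,5}:4  {1,2,4,5}:4  {2,3,4,5}:12
  start at 0(d): 20
  start at 1(a): 30
  start at 4(f): 10
sum over floor = 60

60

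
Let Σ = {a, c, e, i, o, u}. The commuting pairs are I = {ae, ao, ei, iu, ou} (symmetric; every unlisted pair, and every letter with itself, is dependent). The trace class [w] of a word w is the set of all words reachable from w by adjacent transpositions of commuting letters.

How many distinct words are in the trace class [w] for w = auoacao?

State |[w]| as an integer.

piece 0:a — minimal
piece 1:u rests on {0:a}
piece 2:o — minimal
piece 3:a rests on {1:u}
piece 4:c rests on {2:o, 3:a}
piece 5:a rests on {4:c}
piece 6:o rests on {4:c}
minimal pieces: {0:a, 2:o}
ways to finish when only these pieces remain (= sum over removing one remaining piece with nothing left below it):
  1 left: {5}→1  {6}→1
  2 left: {5,6}→2
  3 left: {4,5,6}→2
  4 left: {2,4,5,6}→2  {3,4,5,6}→2
  5 left: {1,3,4,5,6}→2  {2,3,4,5,6}→4
  placing 0:a first → 6 extensions
  placing 2:o first → 2 extensions
total linear extensions = 8

8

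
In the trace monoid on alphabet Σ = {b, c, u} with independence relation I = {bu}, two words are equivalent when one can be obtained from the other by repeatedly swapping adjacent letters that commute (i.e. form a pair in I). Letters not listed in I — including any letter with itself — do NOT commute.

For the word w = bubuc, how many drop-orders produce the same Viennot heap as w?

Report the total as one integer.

6

piece 0:b — minimal
piece 1:u — minimal
piece 2:b rests on {0:b}
piece 3:u rests on {1:u}
piece 4:c rests on {2:b, 3:u}
minimal pieces: {0:b, 1:u}
ways to finish when only these pieces remain (= sum over removing one remaining piece with nothing left below it):
  1 left: {4}→1
  2 left: {2,4}→1  {3,4}→1
  3 left: {0,2,4}→1  {1,3,4}→1  {2,3,4}→2
  placing 0:b first → 3 extensions
  placing 1:u first → 3 extensions
total linear extensions = 6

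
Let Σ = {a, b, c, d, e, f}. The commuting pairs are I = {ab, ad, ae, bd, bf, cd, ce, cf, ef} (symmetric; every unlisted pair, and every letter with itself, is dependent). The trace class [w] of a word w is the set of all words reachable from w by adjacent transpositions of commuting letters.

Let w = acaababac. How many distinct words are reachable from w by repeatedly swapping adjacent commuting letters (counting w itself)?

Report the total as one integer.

15

0(a) covers ∅
1(c) covers 0:a
2(a) covers 1:c
3(a) covers 2:a
4(b) covers 1:c
5(a) covers 3:a
6(b) covers 4:b
7(a) covers 5:a
8(c) covers 6:b, 7:a
floor of heap: 0:a
completions by unplaced set U, small U first (add the entries for U minus each lowest piece of U):
  |U|=1: {8}:1
  |U|=2: {6,8}:1  {7,8}:1
  |U|=3: {4,6,8}:1  {5,7,8}:1  {6,7,8}:2
  |U|=4: {3,5,7,8}:1  {4,6,7,8}:3  {5,6,7,8}:3
  |U|=5: {2,3,5,7,8}:1  {3,5,6,7,8}:4  {4,5,6,7,8}:6
  |U|=6: {2,3,5,6,7,8}:5  {3,4,5,6,7,8}:10
  |U|=7: {2,3,4,5,6,7,8}:15
  start at 0(a): 15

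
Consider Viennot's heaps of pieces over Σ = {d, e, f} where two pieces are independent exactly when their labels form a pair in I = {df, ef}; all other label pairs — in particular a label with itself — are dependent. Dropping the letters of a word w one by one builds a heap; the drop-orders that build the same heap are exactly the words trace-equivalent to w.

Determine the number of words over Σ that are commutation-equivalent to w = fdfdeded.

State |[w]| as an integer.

0(f) covers ∅
1(d) covers ∅
2(f) covers 0:f
3(d) covers 1:d
4(e) covers 3:d
5(d) covers 4:e
6(e) covers 5:d
7(d) covers 6:e
floor of heap: 0:f, 1:d
completions by unplaced set U, small U first (add the entries for U minus each lowest piece of U):
  |U|=1: {2}:1  {7}:1
  |U|=2: {0,2}:1  {2,7}:2  {6,7}:1
  |U|=3: {0,2,7}:3  {2,6,7}:3  {5,6,7}:1
  |U|=4: {0,2,6,7}:6  {2,5,6,7}:4  {4,5,6,7}:1
  |U|=5: {0,2,5,6,7}:10  {2,4,5,6,7}:5  {3,4,5,6,7}:1
  |U|=6: {0,2,4,5,6,7}:15  {1,3,4,5,6,7}:1  {2,3,4,5,6,7}:6
  start at 0(f): 7
  start at 1(d): 21
sum over floor = 28

28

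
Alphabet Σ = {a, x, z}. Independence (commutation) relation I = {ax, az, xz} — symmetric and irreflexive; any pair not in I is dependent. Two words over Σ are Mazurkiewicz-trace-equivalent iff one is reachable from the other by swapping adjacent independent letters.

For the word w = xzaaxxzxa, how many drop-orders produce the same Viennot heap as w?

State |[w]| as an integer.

0(x) covers ∅
1(z) covers ∅
2(a) covers ∅
3(a) covers 2:a
4(x) covers 0:x
5(x) covers 4:x
6(z) covers 1:z
7(x) covers 5:x
8(a) covers 3:a
floor of heap: 0:x, 1:z, 2:a
completions by unplaced set U, small U first (add the entries for U minus each lowest piece of U):
  |U|=1: {6}:1  {7}:1  {8}:1
  |U|=2: {1,6}:1  {3,8}:1  {5,7}:1  {6,7}:2  {6,8}:2  {7,8}:2
  |U|=3: {1,6,7}:3  {1,6,8}:3  {2,3,8}:1  {3,6,8}:3  {3,7,8}:3  {4,5,7}:1  {5,6,7}:3  {5,7,8}:3  {6,7,8}:6
  |U|=4: {0,4,5,7}:1  {1,3,6,8}:6  {1,5,6,7}:6  {1,6,7,8}:12  {2,3,6,8}:4  {2,3,7,8}:4  {3,5,7,8}:6  {3,6,7,8}:12  {4,5,6,7}:4  {4,5,7,8}:4  {5,6,7,8}:12
  |U|=5: {0,4,5,6,7}:5  {0,4,5,7,8}:5  {1,2,3,6,8}:10  {1,3,6,7,8}:30  {1,4,5,6,7}:10  {1,5,6,7,8}:30  {2,3,5,7,8}:10  {2,3,6,7,8}:20  {3,4,5,7,8}:10  {3,5,6,7,8}:30  {4,5,6,7,8}:20
  |U|=6: {0,1,4,5,6,7}:15  {0,3,4,5,7,8}:15  {0,4,5,6,7,8}:30  {1,2,3,6,7,8}:60  {1,3,5,6,7,8}:90  {1,4,5,6,7,8}:60  {2,3,4,5,7,8}:20  {2,3,5,6,7,8}:60  {3,4,5,6,7,8}:60
  |U|=7: {0,1,4,5,6,7,8}:105  {0,2,3,4,5,7,8}:35  {0,3,4,5,6,7,8}:105  {1,2,3,5,6,7,8}:210  {1,3,4,5,6,7,8}:210  {2,3,4,5,6,7,8}:140
  start at 0(x): 560
  start at 1(z): 280
  start at 2(a): 420
sum over floor = 1260

1260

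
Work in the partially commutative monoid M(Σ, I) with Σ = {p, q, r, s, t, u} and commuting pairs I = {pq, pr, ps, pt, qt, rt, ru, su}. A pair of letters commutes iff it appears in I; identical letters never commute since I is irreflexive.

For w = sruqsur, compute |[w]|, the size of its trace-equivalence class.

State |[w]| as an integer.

9

drop 0:s onto floor
drop 1:r onto {0:s}
drop 2:u onto floor
drop 3:q onto {1:r, 2:u}
drop 4:s onto {3:q}
drop 5:u onto {3:q}
drop 6:r onto {4:s}
ground layer = {0:s, 2:u}
drop-orders for the pieces not yet dropped (sum over which currently-grounded one goes next):
  1 to go: {5} 1  {6} 1
  2 to go: {4,6} 1  {5,6} 2
  3 to go: {4,5,6} 3
  4 to go: {3,4,5,6} 3
  5 to go: {1,3,4,5,6} 3  {2,3,4,5,6} 3
  if 0:s drops first: 6 orders
  if 2:u drops first: 3 orders
heap linearizations: 9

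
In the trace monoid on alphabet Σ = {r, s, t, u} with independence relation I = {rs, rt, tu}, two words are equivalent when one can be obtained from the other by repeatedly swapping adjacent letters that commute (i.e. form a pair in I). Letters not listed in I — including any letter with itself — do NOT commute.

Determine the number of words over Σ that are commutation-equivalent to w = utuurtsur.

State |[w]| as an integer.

piece 0:u — minimal
piece 1:t — minimal
piece 2:u rests on {0:u}
piece 3:u rests on {2:u}
piece 4:r rests on {3:u}
piece 5:t rests on {1:t}
piece 6:s rests on {3:u, 5:t}
piece 7:u rests on {4:r, 6:s}
piece 8:r rests on {7:u}
minimal pieces: {0:u, 1:t}
ways to finish when only these pieces remain (= sum over removing one remaining piece with nothing left below it):
  1 left: {8}→1
  2 left: {7,8}→1
  3 left: {4,7,8}→1  {6,7,8}→1
  4 left: {4,6,7,8}→2  {5,6,7,8}→1
  5 left: {1,5,6,7,8}→1  {3,4,6,7,8}→2  {4,5,6,7,8}→3
  6 left: {1,4,5,6,7,8}→4  {2,3,4,6,7,8}→2  {3,4,5,6,7,8}→5
  7 left: {0,2,3,4,6,7,8}→2  {1,3,4,5,6,7,8}→9  {2,3,4,5,6,7,8}→7
  placing 0:u first → 16 extensions
  placing 1:t first → 9 extensions
total linear extensions = 25

25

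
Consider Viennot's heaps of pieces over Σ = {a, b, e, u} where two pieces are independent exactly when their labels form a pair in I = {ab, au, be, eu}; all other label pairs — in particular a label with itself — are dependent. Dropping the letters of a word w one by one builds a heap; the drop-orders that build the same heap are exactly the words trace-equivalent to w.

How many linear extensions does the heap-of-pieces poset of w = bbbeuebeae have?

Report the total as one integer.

0(b) covers ∅
1(b) covers 0:b
2(b) covers 1:b
3(e) covers ∅
4(u) covers 2:b
5(e) covers 3:e
6(b) covers 4:u
7(e) covers 5:e
8(a) covers 7:e
9(e) covers 8:a
floor of heap: 0:b, 3:e
completions by unplaced set U, small U first (add the entries for U minus each lowest piece of U):
  |U|=1: {6}:1  {9}:1
  |U|=2: {4,6}:1  {6,9}:2  {8,9}:1
  |U|=3: {2,4,6}:1  {4,6,9}:3  {6,8,9}:3  {7,8,9}:1
  |U|=4: {1,2,4,6}:1  {2,4,6,9}:4  {4,6,8,9}:6  {5,7,8,9}:1  {6,7,8,9}:4
  |U|=5: {0,1,2,4,6}:1  {1,2,4,6,9}:5  {2,4,6,8,9}:10  {3,5,7,8,9}:1  {4,6,7,8,9}:10  {5,6,7,8,9}:5
  |U|=6: {0,1,2,4,6,9}:6  {1,2,4,6,8,9}:15  {2,4,6,7,8,9}:20  {3,5,6,7,8,9}:6  {4,5,6,7,8,9}:15
  |U|=7: {0,1,2,4,6,8,9}:21  {1,2,4,6,7,8,9}:35  {2,4,5,6,7,8,9}:35  {3,4,5,6,7,8,9}:21
  |U|=8: {0,1,2,4,6,7,8,9}:56  {1,2,4,5,6,7,8,9}:70  {2,3,4,5,6,7,8,9}:56
  start at 0(b): 126
  start at 3(e): 126
sum over floor = 252

252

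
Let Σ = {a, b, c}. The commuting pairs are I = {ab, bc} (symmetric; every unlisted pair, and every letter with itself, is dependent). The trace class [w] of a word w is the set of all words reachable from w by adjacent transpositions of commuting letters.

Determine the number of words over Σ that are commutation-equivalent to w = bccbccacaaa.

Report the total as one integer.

55

#0=b has no predecessor
#1=c has no predecessor
#2=c depends on [1:c]
#3=b depends on [0:b]
#4=c depends on [2:c]
#5=c depends on [4:c]
#6=a depends on [5:c]
#7=c depends on [6:a]
#8=a depends on [7:c]
#9=a depends on [8:a]
#10=a depends on [9:a]
sources: [0:b, 1:c]
N(rest) = Σ N(rest − s) over sources s of rest; N(one piece) = 1:
  size 1 → [3]=1  [10]=1
  size 2 → [0,3]=1  [3,10]=2  [9,10]=1
  size 3 → [0,3,10]=3  [3,9,10]=3  [8,9,10]=1
  size 4 → [0,3,9,10]=6  [3,8,9,10]=4  [7,8,9,10]=1
  size 5 → [0,3,8,9,10]=10  [3,7,8,9,10]=5  [6,7,8,9,10]=1
  size 6 → [0,3,7,8,9,10]=15  [3,6,7,8,9,10]=6  [5,6,7,8,9,10]=1
  size 7 → [0,3,6,7,8,9,10]=21  [3,5,6,7,8,9,10]=7  [4,5,6,7,8,9,10]=1
  size 8 → [0,3,5,6,7,8,9,10]=28  [2,4,5,6,7,8,9,10]=1  [3,4,5,6,7,8,9,10]=8
  size 9 → [0,3,4,5,6,7,8,9,10]=36  [1,2,4,5,6,7,8,9,10]=1  [2,3,4,5,6,7,8,9,10]=9
  first=0(b) contributes 10
  first=1(c) contributes 45
|[w]| = 55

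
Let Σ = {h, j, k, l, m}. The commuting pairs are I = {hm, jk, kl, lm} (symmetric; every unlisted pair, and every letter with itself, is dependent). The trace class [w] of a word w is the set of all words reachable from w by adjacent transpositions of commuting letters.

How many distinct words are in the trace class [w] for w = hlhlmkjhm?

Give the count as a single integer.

drop 0:h onto floor
drop 1:l onto {0:h}
drop 2:h onto {1:l}
drop 3:l onto {2:h}
drop 4:m onto floor
drop 5:k onto {2:h, 4:m}
drop 6:j onto {3:l, 4:m}
drop 7:h onto {5:k, 6:j}
drop 8:m onto {5:k, 6:j}
ground layer = {0:h, 4:m}
drop-orders for the pieces not yet dropped (sum over which currently-grounded one goes next):
  1 to go: {7} 1  {8} 1
  2 to go: {7,8} 2
  3 to go: {5,7,8} 2  {6,7,8} 2
  4 to go: {3,6,7,8} 2  {5,6,7,8} 4
  5 to go: {3,5,6,7,8} 6  {4,5,6,7,8} 4
  6 to go: {2,3,5,6,7,8} 6  {3,4,5,6,7,8} 10
  7 to go: {1,2,3,5,6,7,8} 6  {2,3,4,5,6,7,8} 16
  if 0:h drops first: 22 orders
  if 4:m drops first: 6 orders
heap linearizations: 28

28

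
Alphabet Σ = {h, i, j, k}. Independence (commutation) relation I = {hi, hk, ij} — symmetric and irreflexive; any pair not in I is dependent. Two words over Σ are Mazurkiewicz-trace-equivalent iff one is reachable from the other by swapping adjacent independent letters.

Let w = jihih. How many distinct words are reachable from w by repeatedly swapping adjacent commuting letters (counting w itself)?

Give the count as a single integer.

piece 0:j — minimal
piece 1:i — minimal
piece 2:h rests on {0:j}
piece 3:i rests on {1:i}
piece 4:h rests on {2:h}
minimal pieces: {0:j, 1:i}
ways to finish when only these pieces remain (= sum over removing one remaining piece with nothing left below it):
  1 left: {3}→1  {4}→1
  2 left: {1,3}→1  {2,4}→1  {3,4}→2
  3 left: {0,2,4}→1  {1,3,4}→3  {2,3,4}→3
  placing 0:j first → 6 extensions
  placing 1:i first → 4 extensions
total linear extensions = 10

10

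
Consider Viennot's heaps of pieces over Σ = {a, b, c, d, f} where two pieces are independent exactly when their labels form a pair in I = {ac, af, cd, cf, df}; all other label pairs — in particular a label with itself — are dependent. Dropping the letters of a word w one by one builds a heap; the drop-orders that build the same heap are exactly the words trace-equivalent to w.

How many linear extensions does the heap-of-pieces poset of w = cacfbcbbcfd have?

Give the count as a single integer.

piece 0:c — minimal
piece 1:a — minimal
piece 2:c rests on {0:c}
piece 3:f — minimal
piece 4:b rests on {1:a, 2:c, 3:f}
piece 5:c rests on {4:b}
piece 6:b rests on {5:c}
piece 7:b rests on {6:b}
piece 8:c rests on {7:b}
piece 9:f rests on {7:b}
piece 10:d rests on {7:b}
minimal pieces: {0:c, 1:a, 3:f}
ways to finish when only these pieces remain (= sum over removing one remaining piece with nothing left below it):
  1 left: {8}→1  {9}→1  {10}→1
  2 left: {8,9}→2  {8,10}→2  {9,10}→2
  3 left: {8,9,10}→6
  4 left: {7,8,9,10}→6
  5 left: {6,7,8,9,10}→6
  6 left: {5,6,7,8,9,10}→6
  7 left: {4,5,6,7,8,9,10}→6
  8 left: {1,4,5,6,7,8,9,10}→6  {2,4,5,6,7,8,9,10}→6  {3,4,5,6,7,8,9,10}→6
  9 left: {0,2,4,5,6,7,8,9,10}→6  {1,2,4,5,6,7,8,9,10}→12  {1,3,4,5,6,7,8,9,10}→12  {2,3,4,5,6,7,8,9,10}→12
  placing 0:c first → 36 extensions
  placing 1:a first → 18 extensions
  placing 3:f first → 18 extensions
total linear extensions = 72

72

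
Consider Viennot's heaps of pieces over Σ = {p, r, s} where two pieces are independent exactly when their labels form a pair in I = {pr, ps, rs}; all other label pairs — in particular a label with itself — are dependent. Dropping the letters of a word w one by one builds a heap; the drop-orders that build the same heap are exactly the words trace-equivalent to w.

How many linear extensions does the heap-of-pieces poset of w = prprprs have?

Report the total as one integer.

140

#0=p has no predecessor
#1=r has no predecessor
#2=p depends on [0:p]
#3=r depends on [1:r]
#4=p depends on [2:p]
#5=r depends on [3:r]
#6=s has no predecessor
sources: [0:p, 1:r, 6:s]
N(rest) = Σ N(rest − s) over sources s of rest; N(one piece) = 1:
  size 1 → [4]=1  [5]=1  [6]=1
  size 2 → [2,4]=1  [3,5]=1  [4,5]=2  [4,6]=2  [5,6]=2
  size 3 → [0,2,4]=1  [1,3,5]=1  [2,4,5]=3  [2,4,6]=3  [3,4,5]=3  [3,5,6]=3  [4,5,6]=6
  size 4 → [0,2,4,5]=4  [0,2,4,6]=4  [1,3,4,5]=4  [1,3,5,6]=4  [2,3,4,5]=6  [2,4,5,6]=12  [3,4,5,6]=12
  size 5 → [0,2,3,4,5]=10  [0,2,4,5,6]=20  [1,2,3,4,5]=10  [1,3,4,5,6]=20  [2,3,4,5,6]=30
  first=0(p) contributes 60
  first=1(r) contributes 60
  first=6(s) contributes 20
|[w]| = 140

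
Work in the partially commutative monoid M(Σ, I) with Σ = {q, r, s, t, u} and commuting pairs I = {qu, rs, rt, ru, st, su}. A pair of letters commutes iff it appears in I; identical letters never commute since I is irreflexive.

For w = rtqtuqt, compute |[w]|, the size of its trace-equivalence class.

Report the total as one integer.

0(r) covers ∅
1(t) covers ∅
2(q) covers 0:r, 1:t
3(t) covers 2:q
4(u) covers 3:t
5(q) covers 3:t
6(t) covers 4:u, 5:q
floor of heap: 0:r, 1:t
completions by unplaced set U, small U first (add the entries for U minus each lowest piece of U):
  |U|=1: {6}:1
  |U|=2: {4,6}:1  {5,6}:1
  |U|=3: {4,5,6}:2
  |U|=4: {3,4,5,6}:2
  |U|=5: {2,3,4,5,6}:2
  start at 0(r): 2
  start at 1(t): 2
sum over floor = 4

4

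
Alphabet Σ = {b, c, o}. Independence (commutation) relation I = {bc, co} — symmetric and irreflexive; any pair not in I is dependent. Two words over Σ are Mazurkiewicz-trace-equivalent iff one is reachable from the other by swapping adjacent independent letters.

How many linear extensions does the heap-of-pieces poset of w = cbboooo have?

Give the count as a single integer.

7

drop 0:c onto floor
drop 1:b onto floor
drop 2:b onto {1:b}
drop 3:o onto {2:b}
drop 4:o onto {3:o}
drop 5:o onto {4:o}
drop 6:o onto {5:o}
ground layer = {0:c, 1:b}
drop-orders for the pieces not yet dropped (sum over which currently-grounded one goes next):
  1 to go: {0} 1  {6} 1
  2 to go: {0,6} 2  {5,6} 1
  3 to go: {0,5,6} 3  {4,5,6} 1
  4 to go: {0,4,5,6} 4  {3,4,5,6} 1
  5 to go: {0,3,4,5,6} 5  {2,3,4,5,6} 1
  if 0:c drops first: 1 orders
  if 1:b drops first: 6 orders
heap linearizations: 7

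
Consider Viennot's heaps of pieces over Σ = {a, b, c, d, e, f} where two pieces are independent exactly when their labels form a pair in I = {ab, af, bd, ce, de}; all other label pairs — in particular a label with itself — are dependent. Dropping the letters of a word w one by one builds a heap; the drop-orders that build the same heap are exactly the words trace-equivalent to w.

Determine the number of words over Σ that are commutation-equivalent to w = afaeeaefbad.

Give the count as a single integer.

0(a) covers ∅
1(f) covers ∅
2(a) covers 0:a
3(e) covers 1:f, 2:a
4(e) covers 3:e
5(a) covers 4:e
6(e) covers 5:a
7(f) covers 6:e
8(b) covers 7:f
9(a) covers 6:e
10(d) covers 7:f, 9:a
floor of heap: 0:a, 1:f
completions by unplaced set U, small U first (add the entries for U minus each lowest piece of U):
  |U|=1: {8}:1  {10}:1
  |U|=2: {8,10}:2  {9,10}:1
  |U|=3: {7,8,10}:2  {8,9,10}:3
  |U|=4: {7,8,9,10}:5
  |U|=5: {6,7,8,9,10}:5
  |U|=6: {5,6,7,8,9,10}:5
  |U|=7: {4,5,6,7,8,9,10}:5
  |U|=8: {3,4,5,6,7,8,9,10}:5
  |U|=9: {1,3,4,5,6,7,8,9,10}:5  {2,3,4,5,6,7,8,9,10}:5
  start at 0(a): 10
  start at 1(f): 5
sum over floor = 15

15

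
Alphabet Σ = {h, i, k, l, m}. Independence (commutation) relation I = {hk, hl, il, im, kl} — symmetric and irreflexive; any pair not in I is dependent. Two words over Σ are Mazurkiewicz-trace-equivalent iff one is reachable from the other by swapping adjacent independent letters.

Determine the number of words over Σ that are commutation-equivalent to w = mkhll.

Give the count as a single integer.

12

piece 0:m — minimal
piece 1:k rests on {0:m}
piece 2:h rests on {0:m}
piece 3:l rests on {0:m}
piece 4:l rests on {3:l}
minimal pieces: {0:m}
ways to finish when only these pieces remain (= sum over removing one remaining piece with nothing left below it):
  1 left: {1}→1  {2}→1  {4}→1
  2 left: {1,2}→2  {1,4}→2  {2,4}→2  {3,4}→1
  3 left: {1,2,4}→6  {1,3,4}→3  {2,3,4}→3
  placing 0:m first → 12 extensions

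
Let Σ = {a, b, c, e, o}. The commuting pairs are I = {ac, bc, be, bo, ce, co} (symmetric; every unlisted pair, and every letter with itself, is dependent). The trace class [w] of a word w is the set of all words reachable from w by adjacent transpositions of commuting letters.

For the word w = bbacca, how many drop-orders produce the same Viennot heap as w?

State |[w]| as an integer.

0(b) covers ∅
1(b) covers 0:b
2(a) covers 1:b
3(c) covers ∅
4(c) covers 3:c
5(a) covers 2:a
floor of heap: 0:b, 3:c
completions by unplaced set U, small U first (add the entries for U minus each lowest piece of U):
  |U|=1: {4}:1  {5}:1
  |U|=2: {2,5}:1  {3,4}:1  {4,5}:2
  |U|=3: {1,2,5}:1  {2,4,5}:3  {3,4,5}:3
  |U|=4: {0,1,2,5}:1  {1,2,4,5}:4  {2,3,4,5}:6
  start at 0(b): 10
  start at 3(c): 5
sum over floor = 15

15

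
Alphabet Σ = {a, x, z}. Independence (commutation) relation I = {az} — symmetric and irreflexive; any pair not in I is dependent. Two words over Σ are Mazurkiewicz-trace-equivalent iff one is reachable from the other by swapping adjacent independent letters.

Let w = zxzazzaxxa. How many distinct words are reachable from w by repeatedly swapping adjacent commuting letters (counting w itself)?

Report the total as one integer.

10

drop 0:z onto floor
drop 1:x onto {0:z}
drop 2:z onto {1:x}
drop 3:a onto {1:x}
drop 4:z onto {2:z}
drop 5:z onto {4:z}
drop 6:a onto {3:a}
drop 7:x onto {5:z, 6:a}
drop 8:x onto {7:x}
drop 9:a onto {8:x}
ground layer = {0:z}
drop-orders for the pieces not yet dropped (sum over which currently-grounded one goes next):
  1 to go: {9} 1
  2 to go: {8,9} 1
  3 to go: {7,8,9} 1
  4 to go: {5,7,8,9} 1  {6,7,8,9} 1
  5 to go: {3,6,7,8,9} 1  {4,5,7,8,9} 1  {5,6,7,8,9} 2
  6 to go: {2,4,5,7,8,9} 1  {3,5,6,7,8,9} 3  {4,5,6,7,8,9} 3
  7 to go: {2,4,5,6,7,8,9} 4  {3,4,5,6,7,8,9} 6
  8 to go: {2,3,4,5,6,7,8,9} 10
  if 0:z drops first: 10 orders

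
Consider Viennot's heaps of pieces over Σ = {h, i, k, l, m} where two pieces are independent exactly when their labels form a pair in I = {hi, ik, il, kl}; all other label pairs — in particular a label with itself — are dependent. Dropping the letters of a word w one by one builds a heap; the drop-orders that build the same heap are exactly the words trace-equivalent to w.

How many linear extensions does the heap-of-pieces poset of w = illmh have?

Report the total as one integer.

3

#0=i has no predecessor
#1=l has no predecessor
#2=l depends on [1:l]
#3=m depends on [0:i, 2:l]
#4=h depends on [3:m]
sources: [0:i, 1:l]
N(rest) = Σ N(rest − s) over sources s of rest; N(one piece) = 1:
  size 1 → [4]=1
  size 2 → [3,4]=1
  size 3 → [0,3,4]=1  [2,3,4]=1
  first=0(i) contributes 1
  first=1(l) contributes 2
|[w]| = 3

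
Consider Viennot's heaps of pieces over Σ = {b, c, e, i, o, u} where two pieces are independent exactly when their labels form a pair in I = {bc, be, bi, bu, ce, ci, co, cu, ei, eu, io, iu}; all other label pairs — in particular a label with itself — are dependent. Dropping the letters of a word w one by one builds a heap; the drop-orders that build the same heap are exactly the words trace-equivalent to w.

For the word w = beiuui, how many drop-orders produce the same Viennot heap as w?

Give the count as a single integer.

180

drop 0:b onto floor
drop 1:e onto floor
drop 2:i onto floor
drop 3:u onto floor
drop 4:u onto {3:u}
drop 5:i onto {2:i}
ground layer = {0:b, 1:e, 2:i, 3:u}
drop-orders for the pieces not yet dropped (sum over which currently-grounded one goes next):
  1 to go: {0} 1  {1} 1  {4} 1  {5} 1
  2 to go: {0,1} 2  {0,4} 2  {0,5} 2  {1,4} 2  {1,5} 2  {2,5} 1  {3,4} 1  {4,5} 2
  3 to go: {0,1,4} 6  {0,1,5} 6  {0,2,5} 3  {0,3,4} 3  {0,4,5} 6  {1,2,5} 3  {1,3,4} 3  {1,4,5} 6  {2,4,5} 3  {3,4,5} 3
  4 to go: {0,1,2,5} 12  {0,1,3,4} 12  {0,1,4,5} 24  {0,2,4,5} 12  {0,3,4,5} 12  {1,2,4,5} 12  {1,3,4,5} 12  {2,3,4,5} 6
  if 0:b drops first: 30 orders
  if 1:e drops first: 30 orders
  if 2:i drops first: 60 orders
  if 3:u drops first: 60 orders
heap linearizations: 180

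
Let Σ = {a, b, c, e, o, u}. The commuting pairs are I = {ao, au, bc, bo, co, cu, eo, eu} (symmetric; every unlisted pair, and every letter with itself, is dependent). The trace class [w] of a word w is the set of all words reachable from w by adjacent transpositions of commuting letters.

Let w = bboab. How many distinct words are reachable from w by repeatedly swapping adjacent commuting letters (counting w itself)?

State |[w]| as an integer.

5

piece 0:b — minimal
piece 1:b rests on {0:b}
piece 2:o — minimal
piece 3:a rests on {1:b}
piece 4:b rests on {3:a}
minimal pieces: {0:b, 2:o}
ways to finish when only these pieces remain (= sum over removing one remaining piece with nothing left below it):
  1 left: {2}→1  {4}→1
  2 left: {2,4}→2  {3,4}→1
  3 left: {1,3,4}→1  {2,3,4}→3
  placing 0:b first → 4 extensions
  placing 2:o first → 1 extensions
total linear extensions = 5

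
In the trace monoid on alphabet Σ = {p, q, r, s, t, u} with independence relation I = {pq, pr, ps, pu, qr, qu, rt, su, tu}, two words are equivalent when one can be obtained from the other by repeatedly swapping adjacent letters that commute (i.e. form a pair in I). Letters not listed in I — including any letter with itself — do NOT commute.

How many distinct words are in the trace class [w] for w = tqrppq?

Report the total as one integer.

piece 0:t — minimal
piece 1:q rests on {0:t}
piece 2:r — minimal
piece 3:p rests on {0:t}
piece 4:p rests on {3:p}
piece 5:q rests on {1:q}
minimal pieces: {0:t, 2:r}
ways to finish when only these pieces remain (= sum over removing one remaining piece with nothing left below it):
  1 left: {2}→1  {4}→1  {5}→1
  2 left: {1,5}→1  {2,4}→2  {2,5}→2  {3,4}→1  {4,5}→2
  3 left: {1,2,5}→3  {1,4,5}→3  {2,3,4}→3  {2,4,5}→6  {3,4,5}→3
  4 left: {1,2,4,5}→12  {1,3,4,5}→6  {2,3,4,5}→12
  placing 0:t first → 30 extensions
  placing 2:r first → 6 extensions
total linear extensions = 36

36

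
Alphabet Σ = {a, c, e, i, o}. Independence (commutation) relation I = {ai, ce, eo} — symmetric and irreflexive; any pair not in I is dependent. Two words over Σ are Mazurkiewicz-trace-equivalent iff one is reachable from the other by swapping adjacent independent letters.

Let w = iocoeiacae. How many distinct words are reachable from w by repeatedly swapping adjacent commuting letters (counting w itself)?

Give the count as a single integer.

0(i) covers ∅
1(o) covers 0:i
2(c) covers 1:o
3(o) covers 2:c
4(e) covers 0:i
5(i) covers 3:o, 4:e
6(a) covers 3:o, 4:e
7(c) covers 5:i, 6:a
8(a) covers 7:c
9(e) covers 8:a
floor of heap: 0:i
completions by unplaced set U, small U first (add the entries for U minus each lowest piece of U):
  |U|=1: {9}:1
  |U|=2: {8,9}:1
  |U|=3: {7,8,9}:1
  |U|=4: {5,7,8,9}:1  {6,7,8,9}:1
  |U|=5: {5,6,7,8,9}:2
  |U|=6: {3,5,6,7,8,9}:2  {4,5,6,7,8,9}:2
  |U|=7: {2,3,5,6,7,8,9}:2  {3,4,5,6,7,8,9}:4
  |U|=8: {1,2,3,5,6,7,8,9}:2  {2,3,4,5,6,7,8,9}:6
  start at 0(i): 8

8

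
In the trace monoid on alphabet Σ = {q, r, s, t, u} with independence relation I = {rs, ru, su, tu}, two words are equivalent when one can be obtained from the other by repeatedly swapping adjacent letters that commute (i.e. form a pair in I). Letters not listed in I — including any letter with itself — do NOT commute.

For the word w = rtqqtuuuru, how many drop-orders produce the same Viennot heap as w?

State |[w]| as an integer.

0(r) covers ∅
1(t) covers 0:r
2(q) covers 1:t
3(q) covers 2:q
4(t) covers 3:q
5(u) covers 3:q
6(u) covers 5:u
7(u) covers 6:u
8(r) covers 4:t
9(u) covers 7:u
floor of heap: 0:r
completions by unplaced set U, small U first (add the entries for U minus each lowest piece of U):
  |U|=1: {8}:1  {9}:1
  |U|=2: {4,8}:1  {7,9}:1  {8,9}:2
  |U|=3: {4,8,9}:3  {6,7,9}:1  {7,8,9}:3
  |U|=4: {4,7,8,9}:6  {5,6,7,9}:1  {6,7,8,9}:4
  |U|=5: {4,6,7,8,9}:10  {5,6,7,8,9}:5
  |U|=6: {4,5,6,7,8,9}:15
  |U|=7: {3,4,5,6,7,8,9}:15
  |U|=8: {2,3,4,5,6,7,8,9}:15
  start at 0(r): 15

15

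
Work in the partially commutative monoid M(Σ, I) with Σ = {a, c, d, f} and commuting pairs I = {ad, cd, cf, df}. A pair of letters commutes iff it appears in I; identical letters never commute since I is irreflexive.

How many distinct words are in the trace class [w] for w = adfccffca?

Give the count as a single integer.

piece 0:a — minimal
piece 1:d — minimal
piece 2:f rests on {0:a}
piece 3:c rests on {0:a}
piece 4:c rests on {3:c}
piece 5:f rests on {2:f}
piece 6:f rests on {5:f}
piece 7:c rests on {4:c}
piece 8:a rests on {6:f, 7:c}
minimal pieces: {0:a, 1:d}
ways to finish when only these pieces remain (= sum over removing one remaining piece with nothing left below it):
  1 left: {1}→1  {8}→1
  2 left: {1,8}→2  {6,8}→1  {7,8}→1
  3 left: {1,6,8}→3  {1,7,8}→3  {4,7,8}→1  {5,6,8}→1  {6,7,8}→2
  4 left: {1,4,7,8}→4  {1,5,6,8}→4  {1,6,7,8}→8  {2,5,6,8}→1  {3,4,7,8}→1  {4,6,7,8}→3  {5,6,7,8}→3
  5 left: {1,2,5,6,8}→5  {1,3,4,7,8}→5  {1,4,6,7,8}→15  {1,5,6,7,8}→15  {2,5,6,7,8}→4  {3,4,6,7,8}→4  {4,5,6,7,8}→6
  6 left: {1,2,5,6,7,8}→24  {1,3,4,6,7,8}→24  {1,4,5,6,7,8}→36  {2,4,5,6,7,8}→10  {3,4,5,6,7,8}→10
  7 left: {1,2,4,5,6,7,8}→70  {1,3,4,5,6,7,8}→70  {2,3,4,5,6,7,8}→20
  placing 0:a first → 160 extensions
  placing 1:d first → 20 extensions
total linear extensions = 180

180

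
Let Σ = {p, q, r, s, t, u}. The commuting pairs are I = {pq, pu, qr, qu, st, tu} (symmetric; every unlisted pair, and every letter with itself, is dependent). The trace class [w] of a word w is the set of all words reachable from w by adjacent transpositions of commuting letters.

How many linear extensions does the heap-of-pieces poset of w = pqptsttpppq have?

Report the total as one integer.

piece 0:p — minimal
piece 1:q — minimal
piece 2:p rests on {0:p}
piece 3:t rests on {1:q, 2:p}
piece 4:s rests on {1:q, 2:p}
piece 5:t rests on {3:t}
piece 6:t rests on {5:t}
piece 7:p rests on {4:s, 6:t}
piece 8:p rests on {7:p}
piece 9:p rests on {8:p}
piece 10:q rests on {4:s, 6:t}
minimal pieces: {0:p, 1:q}
ways to finish when only these pieces remain (= sum over removing one remaining piece with nothing left below it):
  1 left: {9}→1  {10}→1
  2 left: {8,9}→1  {9,10}→2
  3 left: {7,8,9}→1  {8,9,10}→3
  4 left: {7,8,9,10}→4
  5 left: {4,7,8,9,10}→4  {6,7,8,9,10}→4
  6 left: {4,6,7,8,9,10}→8  {5,6,7,8,9,10}→4
  7 left: {3,5,6,7,8,9,10}→4  {4,5,6,7,8,9,10}→12
  8 left: {3,4,5,6,7,8,9,10}→16
  9 left: {1,3,4,5,6,7,8,9,10}→16  {2,3,4,5,6,7,8,9,10}→16
  placing 0:p first → 32 extensions
  placing 1:q first → 16 extensions
total linear extensions = 48

48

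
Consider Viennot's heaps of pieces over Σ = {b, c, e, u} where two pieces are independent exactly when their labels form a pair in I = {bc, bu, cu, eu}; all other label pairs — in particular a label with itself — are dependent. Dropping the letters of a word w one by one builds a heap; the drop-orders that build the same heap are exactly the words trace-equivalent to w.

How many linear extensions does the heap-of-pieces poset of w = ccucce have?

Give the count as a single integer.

6

#0=c has no predecessor
#1=c depends on [0:c]
#2=u has no predecessor
#3=c depends on [1:c]
#4=c depends on [3:c]
#5=e depends on [4:c]
sources: [0:c, 2:u]
N(rest) = Σ N(rest − s) over sources s of rest; N(one piece) = 1:
  size 1 → [2]=1  [5]=1
  size 2 → [2,5]=2  [4,5]=1
  size 3 → [2,4,5]=3  [3,4,5]=1
  size 4 → [1,3,4,5]=1  [2,3,4,5]=4
  first=0(c) contributes 5
  first=2(u) contributes 1
|[w]| = 6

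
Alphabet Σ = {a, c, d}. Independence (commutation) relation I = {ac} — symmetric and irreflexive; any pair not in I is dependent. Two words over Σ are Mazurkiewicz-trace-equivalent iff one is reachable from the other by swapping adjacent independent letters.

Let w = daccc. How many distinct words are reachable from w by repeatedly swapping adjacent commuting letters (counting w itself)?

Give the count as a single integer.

piece 0:d — minimal
piece 1:a rests on {0:d}
piece 2:c rests on {0:d}
piece 3:c rests on {2:c}
piece 4:c rests on {3:c}
minimal pieces: {0:d}
ways to finish when only these pieces remain (= sum over removing one remaining piece with nothing left below it):
  1 left: {1}→1  {4}→1
  2 left: {1,4}→2  {3,4}→1
  3 left: {1,3,4}→3  {2,3,4}→1
  placing 0:d first → 4 extensions

4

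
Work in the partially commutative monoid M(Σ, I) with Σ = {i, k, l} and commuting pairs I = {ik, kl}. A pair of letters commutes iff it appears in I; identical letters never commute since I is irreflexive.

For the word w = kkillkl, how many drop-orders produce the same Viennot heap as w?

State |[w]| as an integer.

drop 0:k onto floor
drop 1:k onto {0:k}
drop 2:i onto floor
drop 3:l onto {2:i}
drop 4:l onto {3:l}
drop 5:k onto {1:k}
drop 6:l onto {4:l}
ground layer = {0:k, 2:i}
drop-orders for the pieces not yet dropped (sum over which currently-grounded one goes next):
  1 to go: {5} 1  {6} 1
  2 to go: {1,5} 1  {4,6} 1  {5,6} 2
  3 to go: {0,1,5} 1  {1,5,6} 3  {3,4,6} 1  {4,5,6} 3
  4 to go: {0,1,5,6} 4  {1,4,5,6} 6  {2,3,4,6} 1  {3,4,5,6} 4
  5 to go: {0,1,4,5,6} 10  {1,3,4,5,6} 10  {2,3,4,5,6} 5
  if 0:k drops first: 15 orders
  if 2:i drops first: 20 orders
heap linearizations: 35

35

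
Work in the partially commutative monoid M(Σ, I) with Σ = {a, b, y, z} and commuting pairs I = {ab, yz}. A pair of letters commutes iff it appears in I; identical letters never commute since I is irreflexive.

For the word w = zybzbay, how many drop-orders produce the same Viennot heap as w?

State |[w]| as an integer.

#0=z has no predecessor
#1=y has no predecessor
#2=b depends on [0:z, 1:y]
#3=z depends on [2:b]
#4=b depends on [3:z]
#5=a depends on [3:z]
#6=y depends on [4:b, 5:a]
sources: [0:z, 1:y]
N(rest) = Σ N(rest − s) over sources s of rest; N(one piece) = 1:
  size 1 → [6]=1
  size 2 → [4,6]=1  [5,6]=1
  size 3 → [4,5,6]=2
  size 4 → [3,4,5,6]=2
  size 5 → [2,3,4,5,6]=2
  first=0(z) contributes 2
  first=1(y) contributes 2
|[w]| = 4

4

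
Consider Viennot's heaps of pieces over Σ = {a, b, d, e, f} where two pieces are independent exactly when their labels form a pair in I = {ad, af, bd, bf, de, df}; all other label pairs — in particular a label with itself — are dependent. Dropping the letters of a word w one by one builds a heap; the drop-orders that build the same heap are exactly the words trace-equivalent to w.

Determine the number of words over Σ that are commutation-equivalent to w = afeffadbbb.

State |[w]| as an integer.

#0=a has no predecessor
#1=f has no predecessor
#2=e depends on [0:a, 1:f]
#3=f depends on [2:e]
#4=f depends on [3:f]
#5=a depends on [2:e]
#6=d has no predecessor
#7=b depends on [5:a]
#8=b depends on [7:b]
#9=b depends on [8:b]
sources: [0:a, 1:f, 6:d]
N(rest) = Σ N(rest − s) over sources s of rest; N(one piece) = 1:
  size 1 → [4]=1  [6]=1  [9]=1
  size 2 → [3,4]=1  [4,6]=2  [4,9]=2  [6,9]=2  [8,9]=1
  size 3 → [3,4,6]=3  [3,4,9]=3  [4,6,9]=6  [4,8,9]=3  [6,8,9]=3  [7,8,9]=1
  size 4 → [3,4,6,9]=12  [3,4,8,9]=6  [4,6,8,9]=12  [4,7,8,9]=4  [5,7,8,9]=1  [6,7,8,9]=4
  size 5 → [3,4,6,8,9]=30  [3,4,7,8,9]=10  [4,5,7,8,9]=5  [4,6,7,8,9]=20  [5,6,7,8,9]=5
  size 6 → [3,4,5,7,8,9]=15  [3,4,6,7,8,9]=60  [4,5,6,7,8,9]=30
  size 7 → [2,3,4,5,7,8,9]=15  [3,4,5,6,7,8,9]=105
  size 8 → [0,2,3,4,5,7,8,9]=15  [1,2,3,4,5,7,8,9]=15  [2,3,4,5,6,7,8,9]=120
  first=0(a) contributes 135
  first=1(f) contributes 135
  first=6(d) contributes 30
|[w]| = 300

300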